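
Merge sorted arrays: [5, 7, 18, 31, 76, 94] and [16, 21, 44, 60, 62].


Take 5 from A
Take 7 from A
Take 16 from B
Take 18 from A
Take 21 from B
Take 31 from A
Take 44 from B
Take 60 from B
Take 62 from B

Merged: [5, 7, 16, 18, 21, 31, 44, 60, 62, 76, 94]


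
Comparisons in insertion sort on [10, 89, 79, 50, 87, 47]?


Algorithm: insertion sort
Input: [10, 89, 79, 50, 87, 47]
Sorted: [10, 47, 50, 79, 87, 89]

13


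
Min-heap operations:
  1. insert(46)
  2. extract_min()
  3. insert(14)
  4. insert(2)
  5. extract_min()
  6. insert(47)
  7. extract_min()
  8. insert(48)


insert(46) -> [46]
extract_min()->46, []
insert(14) -> [14]
insert(2) -> [2, 14]
extract_min()->2, [14]
insert(47) -> [14, 47]
extract_min()->14, [47]
insert(48) -> [47, 48]

Final heap: [47, 48]


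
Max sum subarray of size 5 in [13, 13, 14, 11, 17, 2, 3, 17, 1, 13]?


[0:5]: 68
[1:6]: 57
[2:7]: 47
[3:8]: 50
[4:9]: 40
[5:10]: 36

Max: 68 at [0:5]


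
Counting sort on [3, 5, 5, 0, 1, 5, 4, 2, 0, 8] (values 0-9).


Input: [3, 5, 5, 0, 1, 5, 4, 2, 0, 8]
Counts: [2, 1, 1, 1, 1, 3, 0, 0, 1, 0]

Sorted: [0, 0, 1, 2, 3, 4, 5, 5, 5, 8]


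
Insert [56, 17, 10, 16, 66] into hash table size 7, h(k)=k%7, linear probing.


Insert 56: h=0 -> slot 0
Insert 17: h=3 -> slot 3
Insert 10: h=3, 1 probes -> slot 4
Insert 16: h=2 -> slot 2
Insert 66: h=3, 2 probes -> slot 5

Table: [56, None, 16, 17, 10, 66, None]


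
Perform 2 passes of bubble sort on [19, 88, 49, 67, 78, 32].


Initial: [19, 88, 49, 67, 78, 32]
Pass 1: [19, 49, 67, 78, 32, 88] (4 swaps)
Pass 2: [19, 49, 67, 32, 78, 88] (1 swaps)

After 2 passes: [19, 49, 67, 32, 78, 88]


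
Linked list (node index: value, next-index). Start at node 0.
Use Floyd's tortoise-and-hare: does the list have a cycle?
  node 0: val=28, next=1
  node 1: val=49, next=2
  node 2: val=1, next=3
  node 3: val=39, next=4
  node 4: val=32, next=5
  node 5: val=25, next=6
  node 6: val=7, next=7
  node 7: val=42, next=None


Floyd's tortoise (slow, +1) and hare (fast, +2):
  init: slow=0, fast=0
  step 1: slow=1, fast=2
  step 2: slow=2, fast=4
  step 3: slow=3, fast=6
  step 4: fast 6->7->None, no cycle

Cycle: no


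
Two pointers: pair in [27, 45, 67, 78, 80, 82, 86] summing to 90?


lo=0(27)+hi=6(86)=113
lo=0(27)+hi=5(82)=109
lo=0(27)+hi=4(80)=107
lo=0(27)+hi=3(78)=105
lo=0(27)+hi=2(67)=94
lo=0(27)+hi=1(45)=72

No pair found


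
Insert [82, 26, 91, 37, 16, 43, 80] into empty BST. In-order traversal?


Insert 82: root
Insert 26: L from 82
Insert 91: R from 82
Insert 37: L from 82 -> R from 26
Insert 16: L from 82 -> L from 26
Insert 43: L from 82 -> R from 26 -> R from 37
Insert 80: L from 82 -> R from 26 -> R from 37 -> R from 43

In-order: [16, 26, 37, 43, 80, 82, 91]


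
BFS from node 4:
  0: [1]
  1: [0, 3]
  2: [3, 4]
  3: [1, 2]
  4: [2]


Visit 4, enqueue [2]
Visit 2, enqueue [3]
Visit 3, enqueue [1]
Visit 1, enqueue [0]
Visit 0, enqueue []

BFS order: [4, 2, 3, 1, 0]


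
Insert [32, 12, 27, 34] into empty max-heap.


Insert 32: [32]
Insert 12: [32, 12]
Insert 27: [32, 12, 27]
Insert 34: [34, 32, 27, 12]

Final heap: [34, 32, 27, 12]


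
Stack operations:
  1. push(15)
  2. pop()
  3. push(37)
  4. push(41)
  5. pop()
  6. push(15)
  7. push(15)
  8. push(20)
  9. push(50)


push(15) -> [15]
pop()->15, []
push(37) -> [37]
push(41) -> [37, 41]
pop()->41, [37]
push(15) -> [37, 15]
push(15) -> [37, 15, 15]
push(20) -> [37, 15, 15, 20]
push(50) -> [37, 15, 15, 20, 50]

Final stack: [37, 15, 15, 20, 50]


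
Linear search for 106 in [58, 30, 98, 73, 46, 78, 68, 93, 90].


i=0: 58!=106
i=1: 30!=106
i=2: 98!=106
i=3: 73!=106
i=4: 46!=106
i=5: 78!=106
i=6: 68!=106
i=7: 93!=106
i=8: 90!=106

Not found, 9 comps


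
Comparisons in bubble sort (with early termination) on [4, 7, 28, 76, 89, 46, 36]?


Algorithm: bubble sort (with early termination)
Input: [4, 7, 28, 76, 89, 46, 36]
Sorted: [4, 7, 28, 36, 46, 76, 89]

18


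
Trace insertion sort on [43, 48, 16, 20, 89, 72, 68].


Initial: [43, 48, 16, 20, 89, 72, 68]
Insert 48: [43, 48, 16, 20, 89, 72, 68]
Insert 16: [16, 43, 48, 20, 89, 72, 68]
Insert 20: [16, 20, 43, 48, 89, 72, 68]
Insert 89: [16, 20, 43, 48, 89, 72, 68]
Insert 72: [16, 20, 43, 48, 72, 89, 68]
Insert 68: [16, 20, 43, 48, 68, 72, 89]

Sorted: [16, 20, 43, 48, 68, 72, 89]


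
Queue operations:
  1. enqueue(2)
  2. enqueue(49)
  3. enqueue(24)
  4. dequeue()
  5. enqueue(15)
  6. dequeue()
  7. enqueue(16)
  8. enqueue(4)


enqueue(2) -> [2]
enqueue(49) -> [2, 49]
enqueue(24) -> [2, 49, 24]
dequeue()->2, [49, 24]
enqueue(15) -> [49, 24, 15]
dequeue()->49, [24, 15]
enqueue(16) -> [24, 15, 16]
enqueue(4) -> [24, 15, 16, 4]

Final queue: [24, 15, 16, 4]


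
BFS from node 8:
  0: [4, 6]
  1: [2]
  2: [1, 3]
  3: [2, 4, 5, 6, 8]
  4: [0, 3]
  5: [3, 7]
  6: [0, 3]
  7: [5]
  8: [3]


Visit 8, enqueue [3]
Visit 3, enqueue [2, 4, 5, 6]
Visit 2, enqueue [1]
Visit 4, enqueue [0]
Visit 5, enqueue [7]
Visit 6, enqueue []
Visit 1, enqueue []
Visit 0, enqueue []
Visit 7, enqueue []

BFS order: [8, 3, 2, 4, 5, 6, 1, 0, 7]


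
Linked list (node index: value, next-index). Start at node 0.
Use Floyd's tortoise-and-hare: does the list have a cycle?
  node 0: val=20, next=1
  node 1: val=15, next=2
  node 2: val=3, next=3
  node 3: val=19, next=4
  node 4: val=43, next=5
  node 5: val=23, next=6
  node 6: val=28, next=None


Floyd's tortoise (slow, +1) and hare (fast, +2):
  init: slow=0, fast=0
  step 1: slow=1, fast=2
  step 2: slow=2, fast=4
  step 3: slow=3, fast=6
  step 4: fast -> None, no cycle

Cycle: no


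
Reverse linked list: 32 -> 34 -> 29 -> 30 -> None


Step 1: curr=32, set curr.next=prev(None) | reversed so far: 32
Step 2: curr=34, set curr.next=prev(32) | reversed so far: 34 -> 32
Step 3: curr=29, set curr.next=prev(34) | reversed so far: 29 -> 34 -> 32
Step 4: curr=30, set curr.next=prev(29) | reversed so far: 30 -> 29 -> 34 -> 32

30 -> 29 -> 34 -> 32 -> None


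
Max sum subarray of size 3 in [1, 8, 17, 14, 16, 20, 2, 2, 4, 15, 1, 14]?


[0:3]: 26
[1:4]: 39
[2:5]: 47
[3:6]: 50
[4:7]: 38
[5:8]: 24
[6:9]: 8
[7:10]: 21
[8:11]: 20
[9:12]: 30

Max: 50 at [3:6]


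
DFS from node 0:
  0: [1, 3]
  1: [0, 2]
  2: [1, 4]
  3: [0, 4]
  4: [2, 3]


Visit 0, push [3, 1]
Visit 1, push [2]
Visit 2, push [4]
Visit 4, push [3]
Visit 3, push []

DFS order: [0, 1, 2, 4, 3]


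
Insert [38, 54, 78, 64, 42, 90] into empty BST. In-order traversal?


Insert 38: root
Insert 54: R from 38
Insert 78: R from 38 -> R from 54
Insert 64: R from 38 -> R from 54 -> L from 78
Insert 42: R from 38 -> L from 54
Insert 90: R from 38 -> R from 54 -> R from 78

In-order: [38, 42, 54, 64, 78, 90]


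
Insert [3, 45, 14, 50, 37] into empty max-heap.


Insert 3: [3]
Insert 45: [45, 3]
Insert 14: [45, 3, 14]
Insert 50: [50, 45, 14, 3]
Insert 37: [50, 45, 14, 3, 37]

Final heap: [50, 45, 14, 3, 37]


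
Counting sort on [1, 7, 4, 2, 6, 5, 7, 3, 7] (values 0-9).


Input: [1, 7, 4, 2, 6, 5, 7, 3, 7]
Counts: [0, 1, 1, 1, 1, 1, 1, 3, 0, 0]

Sorted: [1, 2, 3, 4, 5, 6, 7, 7, 7]


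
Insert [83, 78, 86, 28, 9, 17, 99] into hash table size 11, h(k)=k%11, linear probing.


Insert 83: h=6 -> slot 6
Insert 78: h=1 -> slot 1
Insert 86: h=9 -> slot 9
Insert 28: h=6, 1 probes -> slot 7
Insert 9: h=9, 1 probes -> slot 10
Insert 17: h=6, 2 probes -> slot 8
Insert 99: h=0 -> slot 0

Table: [99, 78, None, None, None, None, 83, 28, 17, 86, 9]


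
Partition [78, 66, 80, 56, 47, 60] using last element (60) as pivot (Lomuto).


Pivot: 60
  56 <= 60: swap -> [56, 66, 80, 78, 47, 60]
  47 <= 60: swap -> [56, 47, 80, 78, 66, 60]
Place pivot at 2: [56, 47, 60, 78, 66, 80]

Partitioned: [56, 47, 60, 78, 66, 80]


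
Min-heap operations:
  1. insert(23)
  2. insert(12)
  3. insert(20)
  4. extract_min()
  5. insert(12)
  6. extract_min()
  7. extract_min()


insert(23) -> [23]
insert(12) -> [12, 23]
insert(20) -> [12, 23, 20]
extract_min()->12, [20, 23]
insert(12) -> [12, 23, 20]
extract_min()->12, [20, 23]
extract_min()->20, [23]

Final heap: [23]


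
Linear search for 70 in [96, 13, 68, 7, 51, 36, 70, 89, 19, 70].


i=0: 96!=70
i=1: 13!=70
i=2: 68!=70
i=3: 7!=70
i=4: 51!=70
i=5: 36!=70
i=6: 70==70 found!

Found at 6, 7 comps


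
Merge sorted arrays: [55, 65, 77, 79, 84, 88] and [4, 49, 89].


Take 4 from B
Take 49 from B
Take 55 from A
Take 65 from A
Take 77 from A
Take 79 from A
Take 84 from A
Take 88 from A

Merged: [4, 49, 55, 65, 77, 79, 84, 88, 89]


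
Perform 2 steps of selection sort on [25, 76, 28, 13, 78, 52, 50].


Initial: [25, 76, 28, 13, 78, 52, 50]
Step 1: min=13 at 3
  Swap: [13, 76, 28, 25, 78, 52, 50]
Step 2: min=25 at 3
  Swap: [13, 25, 28, 76, 78, 52, 50]

After 2 steps: [13, 25, 28, 76, 78, 52, 50]


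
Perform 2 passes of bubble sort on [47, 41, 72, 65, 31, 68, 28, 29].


Initial: [47, 41, 72, 65, 31, 68, 28, 29]
Pass 1: [41, 47, 65, 31, 68, 28, 29, 72] (6 swaps)
Pass 2: [41, 47, 31, 65, 28, 29, 68, 72] (3 swaps)

After 2 passes: [41, 47, 31, 65, 28, 29, 68, 72]


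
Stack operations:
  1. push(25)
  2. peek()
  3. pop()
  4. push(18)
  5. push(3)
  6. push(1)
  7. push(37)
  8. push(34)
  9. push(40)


push(25) -> [25]
peek()->25
pop()->25, []
push(18) -> [18]
push(3) -> [18, 3]
push(1) -> [18, 3, 1]
push(37) -> [18, 3, 1, 37]
push(34) -> [18, 3, 1, 37, 34]
push(40) -> [18, 3, 1, 37, 34, 40]

Final stack: [18, 3, 1, 37, 34, 40]


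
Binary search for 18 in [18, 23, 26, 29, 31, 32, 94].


Step 1: lo=0, hi=6, mid=3, val=29
Step 2: lo=0, hi=2, mid=1, val=23
Step 3: lo=0, hi=0, mid=0, val=18

Found at index 0


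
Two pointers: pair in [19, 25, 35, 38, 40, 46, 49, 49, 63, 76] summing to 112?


lo=0(19)+hi=9(76)=95
lo=1(25)+hi=9(76)=101
lo=2(35)+hi=9(76)=111
lo=3(38)+hi=9(76)=114
lo=3(38)+hi=8(63)=101
lo=4(40)+hi=8(63)=103
lo=5(46)+hi=8(63)=109
lo=6(49)+hi=8(63)=112

Yes: 49+63=112


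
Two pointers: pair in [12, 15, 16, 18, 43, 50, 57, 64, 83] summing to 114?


lo=0(12)+hi=8(83)=95
lo=1(15)+hi=8(83)=98
lo=2(16)+hi=8(83)=99
lo=3(18)+hi=8(83)=101
lo=4(43)+hi=8(83)=126
lo=4(43)+hi=7(64)=107
lo=5(50)+hi=7(64)=114

Yes: 50+64=114


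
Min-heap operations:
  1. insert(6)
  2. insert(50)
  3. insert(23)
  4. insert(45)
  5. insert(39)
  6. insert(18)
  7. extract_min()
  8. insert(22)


insert(6) -> [6]
insert(50) -> [6, 50]
insert(23) -> [6, 50, 23]
insert(45) -> [6, 45, 23, 50]
insert(39) -> [6, 39, 23, 50, 45]
insert(18) -> [6, 39, 18, 50, 45, 23]
extract_min()->6, [18, 39, 23, 50, 45]
insert(22) -> [18, 39, 22, 50, 45, 23]

Final heap: [18, 39, 22, 50, 45, 23]


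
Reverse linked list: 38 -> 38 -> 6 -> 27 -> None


Step 1: curr=38, set curr.next=prev(None) | reversed so far: 38
Step 2: curr=38, set curr.next=prev(38) | reversed so far: 38 -> 38
Step 3: curr=6, set curr.next=prev(38) | reversed so far: 6 -> 38 -> 38
Step 4: curr=27, set curr.next=prev(6) | reversed so far: 27 -> 6 -> 38 -> 38

27 -> 6 -> 38 -> 38 -> None


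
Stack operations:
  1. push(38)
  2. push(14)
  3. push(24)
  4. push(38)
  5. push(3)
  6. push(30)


push(38) -> [38]
push(14) -> [38, 14]
push(24) -> [38, 14, 24]
push(38) -> [38, 14, 24, 38]
push(3) -> [38, 14, 24, 38, 3]
push(30) -> [38, 14, 24, 38, 3, 30]

Final stack: [38, 14, 24, 38, 3, 30]


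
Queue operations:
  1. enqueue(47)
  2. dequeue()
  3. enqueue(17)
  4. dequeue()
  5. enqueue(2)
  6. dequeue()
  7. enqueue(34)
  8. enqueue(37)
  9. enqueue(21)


enqueue(47) -> [47]
dequeue()->47, []
enqueue(17) -> [17]
dequeue()->17, []
enqueue(2) -> [2]
dequeue()->2, []
enqueue(34) -> [34]
enqueue(37) -> [34, 37]
enqueue(21) -> [34, 37, 21]

Final queue: [34, 37, 21]


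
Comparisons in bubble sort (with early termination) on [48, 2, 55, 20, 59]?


Algorithm: bubble sort (with early termination)
Input: [48, 2, 55, 20, 59]
Sorted: [2, 20, 48, 55, 59]

9


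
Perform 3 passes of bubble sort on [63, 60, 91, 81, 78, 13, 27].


Initial: [63, 60, 91, 81, 78, 13, 27]
Pass 1: [60, 63, 81, 78, 13, 27, 91] (5 swaps)
Pass 2: [60, 63, 78, 13, 27, 81, 91] (3 swaps)
Pass 3: [60, 63, 13, 27, 78, 81, 91] (2 swaps)

After 3 passes: [60, 63, 13, 27, 78, 81, 91]


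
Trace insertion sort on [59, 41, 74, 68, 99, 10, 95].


Initial: [59, 41, 74, 68, 99, 10, 95]
Insert 41: [41, 59, 74, 68, 99, 10, 95]
Insert 74: [41, 59, 74, 68, 99, 10, 95]
Insert 68: [41, 59, 68, 74, 99, 10, 95]
Insert 99: [41, 59, 68, 74, 99, 10, 95]
Insert 10: [10, 41, 59, 68, 74, 99, 95]
Insert 95: [10, 41, 59, 68, 74, 95, 99]

Sorted: [10, 41, 59, 68, 74, 95, 99]


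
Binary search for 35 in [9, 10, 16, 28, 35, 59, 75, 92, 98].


Step 1: lo=0, hi=8, mid=4, val=35

Found at index 4


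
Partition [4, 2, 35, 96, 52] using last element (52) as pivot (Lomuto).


Pivot: 52
  4 <= 52: advance i (no swap)
  2 <= 52: advance i (no swap)
  35 <= 52: advance i (no swap)
Place pivot at 3: [4, 2, 35, 52, 96]

Partitioned: [4, 2, 35, 52, 96]


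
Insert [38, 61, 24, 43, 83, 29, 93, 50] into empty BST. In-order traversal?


Insert 38: root
Insert 61: R from 38
Insert 24: L from 38
Insert 43: R from 38 -> L from 61
Insert 83: R from 38 -> R from 61
Insert 29: L from 38 -> R from 24
Insert 93: R from 38 -> R from 61 -> R from 83
Insert 50: R from 38 -> L from 61 -> R from 43

In-order: [24, 29, 38, 43, 50, 61, 83, 93]


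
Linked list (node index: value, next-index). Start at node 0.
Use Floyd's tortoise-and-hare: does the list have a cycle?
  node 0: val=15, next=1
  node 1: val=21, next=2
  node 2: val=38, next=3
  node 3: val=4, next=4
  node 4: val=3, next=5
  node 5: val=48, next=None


Floyd's tortoise (slow, +1) and hare (fast, +2):
  init: slow=0, fast=0
  step 1: slow=1, fast=2
  step 2: slow=2, fast=4
  step 3: fast 4->5->None, no cycle

Cycle: no


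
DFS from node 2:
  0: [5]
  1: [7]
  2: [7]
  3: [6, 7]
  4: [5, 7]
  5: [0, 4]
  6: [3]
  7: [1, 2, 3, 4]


Visit 2, push [7]
Visit 7, push [4, 3, 1]
Visit 1, push []
Visit 3, push [6]
Visit 6, push []
Visit 4, push [5]
Visit 5, push [0]
Visit 0, push []

DFS order: [2, 7, 1, 3, 6, 4, 5, 0]


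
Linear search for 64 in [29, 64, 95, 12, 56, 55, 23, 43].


i=0: 29!=64
i=1: 64==64 found!

Found at 1, 2 comps


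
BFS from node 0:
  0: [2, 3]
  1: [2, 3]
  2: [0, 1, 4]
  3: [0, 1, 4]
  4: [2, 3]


Visit 0, enqueue [2, 3]
Visit 2, enqueue [1, 4]
Visit 3, enqueue []
Visit 1, enqueue []
Visit 4, enqueue []

BFS order: [0, 2, 3, 1, 4]


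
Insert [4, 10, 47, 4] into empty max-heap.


Insert 4: [4]
Insert 10: [10, 4]
Insert 47: [47, 4, 10]
Insert 4: [47, 4, 10, 4]

Final heap: [47, 4, 10, 4]


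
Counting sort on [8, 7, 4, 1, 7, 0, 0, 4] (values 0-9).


Input: [8, 7, 4, 1, 7, 0, 0, 4]
Counts: [2, 1, 0, 0, 2, 0, 0, 2, 1, 0]

Sorted: [0, 0, 1, 4, 4, 7, 7, 8]


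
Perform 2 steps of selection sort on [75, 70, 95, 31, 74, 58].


Initial: [75, 70, 95, 31, 74, 58]
Step 1: min=31 at 3
  Swap: [31, 70, 95, 75, 74, 58]
Step 2: min=58 at 5
  Swap: [31, 58, 95, 75, 74, 70]

After 2 steps: [31, 58, 95, 75, 74, 70]


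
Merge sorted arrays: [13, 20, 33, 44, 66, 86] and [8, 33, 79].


Take 8 from B
Take 13 from A
Take 20 from A
Take 33 from A
Take 33 from B
Take 44 from A
Take 66 from A
Take 79 from B

Merged: [8, 13, 20, 33, 33, 44, 66, 79, 86]


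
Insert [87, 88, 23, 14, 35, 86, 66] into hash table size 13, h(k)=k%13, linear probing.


Insert 87: h=9 -> slot 9
Insert 88: h=10 -> slot 10
Insert 23: h=10, 1 probes -> slot 11
Insert 14: h=1 -> slot 1
Insert 35: h=9, 3 probes -> slot 12
Insert 86: h=8 -> slot 8
Insert 66: h=1, 1 probes -> slot 2

Table: [None, 14, 66, None, None, None, None, None, 86, 87, 88, 23, 35]


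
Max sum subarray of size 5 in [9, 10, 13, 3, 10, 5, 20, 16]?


[0:5]: 45
[1:6]: 41
[2:7]: 51
[3:8]: 54

Max: 54 at [3:8]


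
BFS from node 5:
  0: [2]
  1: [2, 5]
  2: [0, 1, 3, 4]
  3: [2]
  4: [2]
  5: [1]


Visit 5, enqueue [1]
Visit 1, enqueue [2]
Visit 2, enqueue [0, 3, 4]
Visit 0, enqueue []
Visit 3, enqueue []
Visit 4, enqueue []

BFS order: [5, 1, 2, 0, 3, 4]


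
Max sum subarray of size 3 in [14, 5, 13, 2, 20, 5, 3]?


[0:3]: 32
[1:4]: 20
[2:5]: 35
[3:6]: 27
[4:7]: 28

Max: 35 at [2:5]


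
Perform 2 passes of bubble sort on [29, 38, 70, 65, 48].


Initial: [29, 38, 70, 65, 48]
Pass 1: [29, 38, 65, 48, 70] (2 swaps)
Pass 2: [29, 38, 48, 65, 70] (1 swaps)

After 2 passes: [29, 38, 48, 65, 70]


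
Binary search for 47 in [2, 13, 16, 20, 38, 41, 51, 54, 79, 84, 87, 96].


Step 1: lo=0, hi=11, mid=5, val=41
Step 2: lo=6, hi=11, mid=8, val=79
Step 3: lo=6, hi=7, mid=6, val=51

Not found


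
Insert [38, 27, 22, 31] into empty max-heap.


Insert 38: [38]
Insert 27: [38, 27]
Insert 22: [38, 27, 22]
Insert 31: [38, 31, 22, 27]

Final heap: [38, 31, 22, 27]


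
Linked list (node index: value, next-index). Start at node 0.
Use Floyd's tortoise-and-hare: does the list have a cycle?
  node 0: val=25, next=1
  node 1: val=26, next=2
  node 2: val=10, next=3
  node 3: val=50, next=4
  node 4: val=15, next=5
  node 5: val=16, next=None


Floyd's tortoise (slow, +1) and hare (fast, +2):
  init: slow=0, fast=0
  step 1: slow=1, fast=2
  step 2: slow=2, fast=4
  step 3: fast 4->5->None, no cycle

Cycle: no


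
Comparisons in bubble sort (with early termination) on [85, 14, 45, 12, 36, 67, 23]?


Algorithm: bubble sort (with early termination)
Input: [85, 14, 45, 12, 36, 67, 23]
Sorted: [12, 14, 23, 36, 45, 67, 85]

20


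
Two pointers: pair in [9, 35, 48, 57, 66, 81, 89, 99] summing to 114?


lo=0(9)+hi=7(99)=108
lo=1(35)+hi=7(99)=134
lo=1(35)+hi=6(89)=124
lo=1(35)+hi=5(81)=116
lo=1(35)+hi=4(66)=101
lo=2(48)+hi=4(66)=114

Yes: 48+66=114


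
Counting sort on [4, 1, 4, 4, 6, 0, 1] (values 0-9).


Input: [4, 1, 4, 4, 6, 0, 1]
Counts: [1, 2, 0, 0, 3, 0, 1, 0, 0, 0]

Sorted: [0, 1, 1, 4, 4, 4, 6]


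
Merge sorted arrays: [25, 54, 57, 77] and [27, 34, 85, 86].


Take 25 from A
Take 27 from B
Take 34 from B
Take 54 from A
Take 57 from A
Take 77 from A

Merged: [25, 27, 34, 54, 57, 77, 85, 86]


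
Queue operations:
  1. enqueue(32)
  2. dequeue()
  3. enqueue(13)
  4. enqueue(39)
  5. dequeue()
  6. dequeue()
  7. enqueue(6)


enqueue(32) -> [32]
dequeue()->32, []
enqueue(13) -> [13]
enqueue(39) -> [13, 39]
dequeue()->13, [39]
dequeue()->39, []
enqueue(6) -> [6]

Final queue: [6]


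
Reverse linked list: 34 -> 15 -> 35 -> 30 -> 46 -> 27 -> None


Step 1: curr=34, set curr.next=prev(None) | reversed so far: 34
Step 2: curr=15, set curr.next=prev(34) | reversed so far: 15 -> 34
Step 3: curr=35, set curr.next=prev(15) | reversed so far: 35 -> 15 -> 34
Step 4: curr=30, set curr.next=prev(35) | reversed so far: 30 -> 35 -> 15 -> 34
Step 5: curr=46, set curr.next=prev(30) | reversed so far: 46 -> 30 -> 35 -> 15 -> 34
Step 6: curr=27, set curr.next=prev(46) | reversed so far: 27 -> 46 -> 30 -> 35 -> 15 -> 34

27 -> 46 -> 30 -> 35 -> 15 -> 34 -> None


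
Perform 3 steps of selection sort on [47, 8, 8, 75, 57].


Initial: [47, 8, 8, 75, 57]
Step 1: min=8 at 1
  Swap: [8, 47, 8, 75, 57]
Step 2: min=8 at 2
  Swap: [8, 8, 47, 75, 57]
Step 3: min=47 at 2
  Swap: [8, 8, 47, 75, 57]

After 3 steps: [8, 8, 47, 75, 57]


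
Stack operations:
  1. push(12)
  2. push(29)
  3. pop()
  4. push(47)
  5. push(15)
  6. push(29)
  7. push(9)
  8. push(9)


push(12) -> [12]
push(29) -> [12, 29]
pop()->29, [12]
push(47) -> [12, 47]
push(15) -> [12, 47, 15]
push(29) -> [12, 47, 15, 29]
push(9) -> [12, 47, 15, 29, 9]
push(9) -> [12, 47, 15, 29, 9, 9]

Final stack: [12, 47, 15, 29, 9, 9]


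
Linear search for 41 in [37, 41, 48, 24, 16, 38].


i=0: 37!=41
i=1: 41==41 found!

Found at 1, 2 comps


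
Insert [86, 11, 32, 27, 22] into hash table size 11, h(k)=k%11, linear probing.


Insert 86: h=9 -> slot 9
Insert 11: h=0 -> slot 0
Insert 32: h=10 -> slot 10
Insert 27: h=5 -> slot 5
Insert 22: h=0, 1 probes -> slot 1

Table: [11, 22, None, None, None, 27, None, None, None, 86, 32]


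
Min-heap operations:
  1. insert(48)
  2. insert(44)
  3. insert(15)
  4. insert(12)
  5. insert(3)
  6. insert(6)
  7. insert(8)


insert(48) -> [48]
insert(44) -> [44, 48]
insert(15) -> [15, 48, 44]
insert(12) -> [12, 15, 44, 48]
insert(3) -> [3, 12, 44, 48, 15]
insert(6) -> [3, 12, 6, 48, 15, 44]
insert(8) -> [3, 12, 6, 48, 15, 44, 8]

Final heap: [3, 12, 6, 48, 15, 44, 8]


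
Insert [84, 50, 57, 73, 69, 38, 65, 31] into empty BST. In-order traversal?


Insert 84: root
Insert 50: L from 84
Insert 57: L from 84 -> R from 50
Insert 73: L from 84 -> R from 50 -> R from 57
Insert 69: L from 84 -> R from 50 -> R from 57 -> L from 73
Insert 38: L from 84 -> L from 50
Insert 65: L from 84 -> R from 50 -> R from 57 -> L from 73 -> L from 69
Insert 31: L from 84 -> L from 50 -> L from 38

In-order: [31, 38, 50, 57, 65, 69, 73, 84]


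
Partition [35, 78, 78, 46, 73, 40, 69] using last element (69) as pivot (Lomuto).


Pivot: 69
  35 <= 69: advance i (no swap)
  46 <= 69: swap -> [35, 46, 78, 78, 73, 40, 69]
  40 <= 69: swap -> [35, 46, 40, 78, 73, 78, 69]
Place pivot at 3: [35, 46, 40, 69, 73, 78, 78]

Partitioned: [35, 46, 40, 69, 73, 78, 78]


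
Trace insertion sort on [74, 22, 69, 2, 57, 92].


Initial: [74, 22, 69, 2, 57, 92]
Insert 22: [22, 74, 69, 2, 57, 92]
Insert 69: [22, 69, 74, 2, 57, 92]
Insert 2: [2, 22, 69, 74, 57, 92]
Insert 57: [2, 22, 57, 69, 74, 92]
Insert 92: [2, 22, 57, 69, 74, 92]

Sorted: [2, 22, 57, 69, 74, 92]


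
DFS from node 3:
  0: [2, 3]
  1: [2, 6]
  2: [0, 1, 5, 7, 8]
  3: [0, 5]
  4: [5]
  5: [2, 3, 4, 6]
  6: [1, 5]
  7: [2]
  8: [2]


Visit 3, push [5, 0]
Visit 0, push [2]
Visit 2, push [8, 7, 5, 1]
Visit 1, push [6]
Visit 6, push [5]
Visit 5, push [4]
Visit 4, push []
Visit 7, push []
Visit 8, push []

DFS order: [3, 0, 2, 1, 6, 5, 4, 7, 8]


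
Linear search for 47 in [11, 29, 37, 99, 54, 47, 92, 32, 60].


i=0: 11!=47
i=1: 29!=47
i=2: 37!=47
i=3: 99!=47
i=4: 54!=47
i=5: 47==47 found!

Found at 5, 6 comps


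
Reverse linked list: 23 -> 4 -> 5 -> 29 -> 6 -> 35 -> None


Step 1: curr=23, set curr.next=prev(None) | reversed so far: 23
Step 2: curr=4, set curr.next=prev(23) | reversed so far: 4 -> 23
Step 3: curr=5, set curr.next=prev(4) | reversed so far: 5 -> 4 -> 23
Step 4: curr=29, set curr.next=prev(5) | reversed so far: 29 -> 5 -> 4 -> 23
Step 5: curr=6, set curr.next=prev(29) | reversed so far: 6 -> 29 -> 5 -> 4 -> 23
Step 6: curr=35, set curr.next=prev(6) | reversed so far: 35 -> 6 -> 29 -> 5 -> 4 -> 23

35 -> 6 -> 29 -> 5 -> 4 -> 23 -> None


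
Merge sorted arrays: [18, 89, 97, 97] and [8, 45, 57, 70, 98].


Take 8 from B
Take 18 from A
Take 45 from B
Take 57 from B
Take 70 from B
Take 89 from A
Take 97 from A
Take 97 from A

Merged: [8, 18, 45, 57, 70, 89, 97, 97, 98]


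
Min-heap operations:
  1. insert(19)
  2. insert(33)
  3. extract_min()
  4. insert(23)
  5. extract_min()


insert(19) -> [19]
insert(33) -> [19, 33]
extract_min()->19, [33]
insert(23) -> [23, 33]
extract_min()->23, [33]

Final heap: [33]


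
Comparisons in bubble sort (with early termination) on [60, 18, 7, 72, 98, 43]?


Algorithm: bubble sort (with early termination)
Input: [60, 18, 7, 72, 98, 43]
Sorted: [7, 18, 43, 60, 72, 98]

14


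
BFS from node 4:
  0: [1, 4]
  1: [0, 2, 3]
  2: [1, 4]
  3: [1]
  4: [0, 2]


Visit 4, enqueue [0, 2]
Visit 0, enqueue [1]
Visit 2, enqueue []
Visit 1, enqueue [3]
Visit 3, enqueue []

BFS order: [4, 0, 2, 1, 3]


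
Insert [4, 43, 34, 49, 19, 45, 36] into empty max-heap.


Insert 4: [4]
Insert 43: [43, 4]
Insert 34: [43, 4, 34]
Insert 49: [49, 43, 34, 4]
Insert 19: [49, 43, 34, 4, 19]
Insert 45: [49, 43, 45, 4, 19, 34]
Insert 36: [49, 43, 45, 4, 19, 34, 36]

Final heap: [49, 43, 45, 4, 19, 34, 36]


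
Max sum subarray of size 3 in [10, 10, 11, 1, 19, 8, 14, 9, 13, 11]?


[0:3]: 31
[1:4]: 22
[2:5]: 31
[3:6]: 28
[4:7]: 41
[5:8]: 31
[6:9]: 36
[7:10]: 33

Max: 41 at [4:7]


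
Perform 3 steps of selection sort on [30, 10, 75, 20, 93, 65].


Initial: [30, 10, 75, 20, 93, 65]
Step 1: min=10 at 1
  Swap: [10, 30, 75, 20, 93, 65]
Step 2: min=20 at 3
  Swap: [10, 20, 75, 30, 93, 65]
Step 3: min=30 at 3
  Swap: [10, 20, 30, 75, 93, 65]

After 3 steps: [10, 20, 30, 75, 93, 65]


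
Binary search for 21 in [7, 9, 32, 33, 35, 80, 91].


Step 1: lo=0, hi=6, mid=3, val=33
Step 2: lo=0, hi=2, mid=1, val=9
Step 3: lo=2, hi=2, mid=2, val=32

Not found


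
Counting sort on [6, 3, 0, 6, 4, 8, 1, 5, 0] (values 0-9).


Input: [6, 3, 0, 6, 4, 8, 1, 5, 0]
Counts: [2, 1, 0, 1, 1, 1, 2, 0, 1, 0]

Sorted: [0, 0, 1, 3, 4, 5, 6, 6, 8]


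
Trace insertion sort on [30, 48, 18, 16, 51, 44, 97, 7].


Initial: [30, 48, 18, 16, 51, 44, 97, 7]
Insert 48: [30, 48, 18, 16, 51, 44, 97, 7]
Insert 18: [18, 30, 48, 16, 51, 44, 97, 7]
Insert 16: [16, 18, 30, 48, 51, 44, 97, 7]
Insert 51: [16, 18, 30, 48, 51, 44, 97, 7]
Insert 44: [16, 18, 30, 44, 48, 51, 97, 7]
Insert 97: [16, 18, 30, 44, 48, 51, 97, 7]
Insert 7: [7, 16, 18, 30, 44, 48, 51, 97]

Sorted: [7, 16, 18, 30, 44, 48, 51, 97]


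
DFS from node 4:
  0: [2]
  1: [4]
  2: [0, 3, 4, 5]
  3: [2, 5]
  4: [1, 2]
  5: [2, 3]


Visit 4, push [2, 1]
Visit 1, push []
Visit 2, push [5, 3, 0]
Visit 0, push []
Visit 3, push [5]
Visit 5, push []

DFS order: [4, 1, 2, 0, 3, 5]


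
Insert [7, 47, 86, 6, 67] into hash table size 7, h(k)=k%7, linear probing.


Insert 7: h=0 -> slot 0
Insert 47: h=5 -> slot 5
Insert 86: h=2 -> slot 2
Insert 6: h=6 -> slot 6
Insert 67: h=4 -> slot 4

Table: [7, None, 86, None, 67, 47, 6]


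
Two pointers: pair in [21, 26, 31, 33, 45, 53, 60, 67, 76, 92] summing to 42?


lo=0(21)+hi=9(92)=113
lo=0(21)+hi=8(76)=97
lo=0(21)+hi=7(67)=88
lo=0(21)+hi=6(60)=81
lo=0(21)+hi=5(53)=74
lo=0(21)+hi=4(45)=66
lo=0(21)+hi=3(33)=54
lo=0(21)+hi=2(31)=52
lo=0(21)+hi=1(26)=47

No pair found


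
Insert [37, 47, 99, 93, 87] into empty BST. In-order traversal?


Insert 37: root
Insert 47: R from 37
Insert 99: R from 37 -> R from 47
Insert 93: R from 37 -> R from 47 -> L from 99
Insert 87: R from 37 -> R from 47 -> L from 99 -> L from 93

In-order: [37, 47, 87, 93, 99]


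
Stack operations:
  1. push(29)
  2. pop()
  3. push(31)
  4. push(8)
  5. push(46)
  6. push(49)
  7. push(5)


push(29) -> [29]
pop()->29, []
push(31) -> [31]
push(8) -> [31, 8]
push(46) -> [31, 8, 46]
push(49) -> [31, 8, 46, 49]
push(5) -> [31, 8, 46, 49, 5]

Final stack: [31, 8, 46, 49, 5]


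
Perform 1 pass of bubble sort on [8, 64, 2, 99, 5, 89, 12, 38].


Initial: [8, 64, 2, 99, 5, 89, 12, 38]
Pass 1: [8, 2, 64, 5, 89, 12, 38, 99] (5 swaps)

After 1 pass: [8, 2, 64, 5, 89, 12, 38, 99]


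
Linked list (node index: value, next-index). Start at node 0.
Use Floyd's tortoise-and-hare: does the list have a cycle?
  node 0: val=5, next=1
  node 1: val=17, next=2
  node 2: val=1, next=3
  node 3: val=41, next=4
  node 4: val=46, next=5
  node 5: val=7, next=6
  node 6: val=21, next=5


Floyd's tortoise (slow, +1) and hare (fast, +2):
  init: slow=0, fast=0
  step 1: slow=1, fast=2
  step 2: slow=2, fast=4
  step 3: slow=3, fast=6
  step 4: slow=4, fast=6
  step 5: slow=5, fast=6
  step 6: slow=6, fast=6
  slow == fast at node 6: cycle detected

Cycle: yes


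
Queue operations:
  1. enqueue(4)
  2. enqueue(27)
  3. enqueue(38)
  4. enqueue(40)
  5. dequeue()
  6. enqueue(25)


enqueue(4) -> [4]
enqueue(27) -> [4, 27]
enqueue(38) -> [4, 27, 38]
enqueue(40) -> [4, 27, 38, 40]
dequeue()->4, [27, 38, 40]
enqueue(25) -> [27, 38, 40, 25]

Final queue: [27, 38, 40, 25]


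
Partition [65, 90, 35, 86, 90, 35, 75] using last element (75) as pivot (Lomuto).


Pivot: 75
  65 <= 75: advance i (no swap)
  35 <= 75: swap -> [65, 35, 90, 86, 90, 35, 75]
  35 <= 75: swap -> [65, 35, 35, 86, 90, 90, 75]
Place pivot at 3: [65, 35, 35, 75, 90, 90, 86]

Partitioned: [65, 35, 35, 75, 90, 90, 86]


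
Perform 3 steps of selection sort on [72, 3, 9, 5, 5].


Initial: [72, 3, 9, 5, 5]
Step 1: min=3 at 1
  Swap: [3, 72, 9, 5, 5]
Step 2: min=5 at 3
  Swap: [3, 5, 9, 72, 5]
Step 3: min=5 at 4
  Swap: [3, 5, 5, 72, 9]

After 3 steps: [3, 5, 5, 72, 9]


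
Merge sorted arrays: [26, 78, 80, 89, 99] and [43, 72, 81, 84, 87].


Take 26 from A
Take 43 from B
Take 72 from B
Take 78 from A
Take 80 from A
Take 81 from B
Take 84 from B
Take 87 from B

Merged: [26, 43, 72, 78, 80, 81, 84, 87, 89, 99]


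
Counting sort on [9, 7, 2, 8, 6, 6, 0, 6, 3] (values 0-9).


Input: [9, 7, 2, 8, 6, 6, 0, 6, 3]
Counts: [1, 0, 1, 1, 0, 0, 3, 1, 1, 1]

Sorted: [0, 2, 3, 6, 6, 6, 7, 8, 9]


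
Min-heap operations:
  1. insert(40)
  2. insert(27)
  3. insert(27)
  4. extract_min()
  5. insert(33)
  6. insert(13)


insert(40) -> [40]
insert(27) -> [27, 40]
insert(27) -> [27, 40, 27]
extract_min()->27, [27, 40]
insert(33) -> [27, 40, 33]
insert(13) -> [13, 27, 33, 40]

Final heap: [13, 27, 33, 40]


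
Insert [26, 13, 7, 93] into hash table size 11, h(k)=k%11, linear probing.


Insert 26: h=4 -> slot 4
Insert 13: h=2 -> slot 2
Insert 7: h=7 -> slot 7
Insert 93: h=5 -> slot 5

Table: [None, None, 13, None, 26, 93, None, 7, None, None, None]


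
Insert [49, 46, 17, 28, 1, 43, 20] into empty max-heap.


Insert 49: [49]
Insert 46: [49, 46]
Insert 17: [49, 46, 17]
Insert 28: [49, 46, 17, 28]
Insert 1: [49, 46, 17, 28, 1]
Insert 43: [49, 46, 43, 28, 1, 17]
Insert 20: [49, 46, 43, 28, 1, 17, 20]

Final heap: [49, 46, 43, 28, 1, 17, 20]


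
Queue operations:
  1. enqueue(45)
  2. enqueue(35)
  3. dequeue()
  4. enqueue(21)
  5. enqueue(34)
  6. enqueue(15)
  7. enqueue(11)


enqueue(45) -> [45]
enqueue(35) -> [45, 35]
dequeue()->45, [35]
enqueue(21) -> [35, 21]
enqueue(34) -> [35, 21, 34]
enqueue(15) -> [35, 21, 34, 15]
enqueue(11) -> [35, 21, 34, 15, 11]

Final queue: [35, 21, 34, 15, 11]


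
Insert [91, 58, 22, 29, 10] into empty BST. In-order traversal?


Insert 91: root
Insert 58: L from 91
Insert 22: L from 91 -> L from 58
Insert 29: L from 91 -> L from 58 -> R from 22
Insert 10: L from 91 -> L from 58 -> L from 22

In-order: [10, 22, 29, 58, 91]


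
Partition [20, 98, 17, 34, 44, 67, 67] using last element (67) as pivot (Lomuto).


Pivot: 67
  20 <= 67: advance i (no swap)
  17 <= 67: swap -> [20, 17, 98, 34, 44, 67, 67]
  34 <= 67: swap -> [20, 17, 34, 98, 44, 67, 67]
  44 <= 67: swap -> [20, 17, 34, 44, 98, 67, 67]
  67 <= 67: swap -> [20, 17, 34, 44, 67, 98, 67]
Place pivot at 5: [20, 17, 34, 44, 67, 67, 98]

Partitioned: [20, 17, 34, 44, 67, 67, 98]


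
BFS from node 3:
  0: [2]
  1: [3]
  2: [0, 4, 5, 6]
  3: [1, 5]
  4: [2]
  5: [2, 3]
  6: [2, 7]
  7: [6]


Visit 3, enqueue [1, 5]
Visit 1, enqueue []
Visit 5, enqueue [2]
Visit 2, enqueue [0, 4, 6]
Visit 0, enqueue []
Visit 4, enqueue []
Visit 6, enqueue [7]
Visit 7, enqueue []

BFS order: [3, 1, 5, 2, 0, 4, 6, 7]


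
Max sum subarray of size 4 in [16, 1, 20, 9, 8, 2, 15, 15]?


[0:4]: 46
[1:5]: 38
[2:6]: 39
[3:7]: 34
[4:8]: 40

Max: 46 at [0:4]


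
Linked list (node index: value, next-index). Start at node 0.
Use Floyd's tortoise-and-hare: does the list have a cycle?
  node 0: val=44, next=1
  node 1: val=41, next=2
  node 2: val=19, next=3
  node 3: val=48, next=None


Floyd's tortoise (slow, +1) and hare (fast, +2):
  init: slow=0, fast=0
  step 1: slow=1, fast=2
  step 2: fast 2->3->None, no cycle

Cycle: no


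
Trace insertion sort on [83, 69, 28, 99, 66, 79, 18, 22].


Initial: [83, 69, 28, 99, 66, 79, 18, 22]
Insert 69: [69, 83, 28, 99, 66, 79, 18, 22]
Insert 28: [28, 69, 83, 99, 66, 79, 18, 22]
Insert 99: [28, 69, 83, 99, 66, 79, 18, 22]
Insert 66: [28, 66, 69, 83, 99, 79, 18, 22]
Insert 79: [28, 66, 69, 79, 83, 99, 18, 22]
Insert 18: [18, 28, 66, 69, 79, 83, 99, 22]
Insert 22: [18, 22, 28, 66, 69, 79, 83, 99]

Sorted: [18, 22, 28, 66, 69, 79, 83, 99]


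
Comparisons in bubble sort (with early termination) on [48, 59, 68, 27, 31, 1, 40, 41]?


Algorithm: bubble sort (with early termination)
Input: [48, 59, 68, 27, 31, 1, 40, 41]
Sorted: [1, 27, 31, 40, 41, 48, 59, 68]

27


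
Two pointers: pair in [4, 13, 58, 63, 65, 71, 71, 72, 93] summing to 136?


lo=0(4)+hi=8(93)=97
lo=1(13)+hi=8(93)=106
lo=2(58)+hi=8(93)=151
lo=2(58)+hi=7(72)=130
lo=3(63)+hi=7(72)=135
lo=4(65)+hi=7(72)=137
lo=4(65)+hi=6(71)=136

Yes: 65+71=136


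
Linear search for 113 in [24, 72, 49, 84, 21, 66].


i=0: 24!=113
i=1: 72!=113
i=2: 49!=113
i=3: 84!=113
i=4: 21!=113
i=5: 66!=113

Not found, 6 comps


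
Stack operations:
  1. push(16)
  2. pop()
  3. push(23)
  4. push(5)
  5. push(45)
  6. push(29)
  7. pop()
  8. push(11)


push(16) -> [16]
pop()->16, []
push(23) -> [23]
push(5) -> [23, 5]
push(45) -> [23, 5, 45]
push(29) -> [23, 5, 45, 29]
pop()->29, [23, 5, 45]
push(11) -> [23, 5, 45, 11]

Final stack: [23, 5, 45, 11]


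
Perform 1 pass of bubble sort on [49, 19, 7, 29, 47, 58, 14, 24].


Initial: [49, 19, 7, 29, 47, 58, 14, 24]
Pass 1: [19, 7, 29, 47, 49, 14, 24, 58] (6 swaps)

After 1 pass: [19, 7, 29, 47, 49, 14, 24, 58]


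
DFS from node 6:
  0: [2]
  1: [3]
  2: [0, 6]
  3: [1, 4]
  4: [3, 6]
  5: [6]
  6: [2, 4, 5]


Visit 6, push [5, 4, 2]
Visit 2, push [0]
Visit 0, push []
Visit 4, push [3]
Visit 3, push [1]
Visit 1, push []
Visit 5, push []

DFS order: [6, 2, 0, 4, 3, 1, 5]


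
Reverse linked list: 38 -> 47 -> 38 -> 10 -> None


Step 1: curr=38, set curr.next=prev(None) | reversed so far: 38
Step 2: curr=47, set curr.next=prev(38) | reversed so far: 47 -> 38
Step 3: curr=38, set curr.next=prev(47) | reversed so far: 38 -> 47 -> 38
Step 4: curr=10, set curr.next=prev(38) | reversed so far: 10 -> 38 -> 47 -> 38

10 -> 38 -> 47 -> 38 -> None


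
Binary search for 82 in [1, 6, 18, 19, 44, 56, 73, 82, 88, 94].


Step 1: lo=0, hi=9, mid=4, val=44
Step 2: lo=5, hi=9, mid=7, val=82

Found at index 7


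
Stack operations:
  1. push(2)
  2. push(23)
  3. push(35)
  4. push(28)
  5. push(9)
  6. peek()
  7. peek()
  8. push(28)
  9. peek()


push(2) -> [2]
push(23) -> [2, 23]
push(35) -> [2, 23, 35]
push(28) -> [2, 23, 35, 28]
push(9) -> [2, 23, 35, 28, 9]
peek()->9
peek()->9
push(28) -> [2, 23, 35, 28, 9, 28]
peek()->28

Final stack: [2, 23, 35, 28, 9, 28]


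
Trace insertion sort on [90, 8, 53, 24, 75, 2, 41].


Initial: [90, 8, 53, 24, 75, 2, 41]
Insert 8: [8, 90, 53, 24, 75, 2, 41]
Insert 53: [8, 53, 90, 24, 75, 2, 41]
Insert 24: [8, 24, 53, 90, 75, 2, 41]
Insert 75: [8, 24, 53, 75, 90, 2, 41]
Insert 2: [2, 8, 24, 53, 75, 90, 41]
Insert 41: [2, 8, 24, 41, 53, 75, 90]

Sorted: [2, 8, 24, 41, 53, 75, 90]


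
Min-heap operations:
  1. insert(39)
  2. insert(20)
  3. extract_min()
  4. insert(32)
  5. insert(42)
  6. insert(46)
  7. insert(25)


insert(39) -> [39]
insert(20) -> [20, 39]
extract_min()->20, [39]
insert(32) -> [32, 39]
insert(42) -> [32, 39, 42]
insert(46) -> [32, 39, 42, 46]
insert(25) -> [25, 32, 42, 46, 39]

Final heap: [25, 32, 42, 46, 39]


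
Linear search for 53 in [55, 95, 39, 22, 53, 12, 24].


i=0: 55!=53
i=1: 95!=53
i=2: 39!=53
i=3: 22!=53
i=4: 53==53 found!

Found at 4, 5 comps


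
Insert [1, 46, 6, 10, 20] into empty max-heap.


Insert 1: [1]
Insert 46: [46, 1]
Insert 6: [46, 1, 6]
Insert 10: [46, 10, 6, 1]
Insert 20: [46, 20, 6, 1, 10]

Final heap: [46, 20, 6, 1, 10]


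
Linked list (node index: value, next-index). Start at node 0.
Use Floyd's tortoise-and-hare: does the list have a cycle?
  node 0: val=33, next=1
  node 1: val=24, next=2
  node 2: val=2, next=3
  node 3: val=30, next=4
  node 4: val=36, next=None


Floyd's tortoise (slow, +1) and hare (fast, +2):
  init: slow=0, fast=0
  step 1: slow=1, fast=2
  step 2: slow=2, fast=4
  step 3: fast -> None, no cycle

Cycle: no


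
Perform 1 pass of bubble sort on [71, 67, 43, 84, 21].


Initial: [71, 67, 43, 84, 21]
Pass 1: [67, 43, 71, 21, 84] (3 swaps)

After 1 pass: [67, 43, 71, 21, 84]


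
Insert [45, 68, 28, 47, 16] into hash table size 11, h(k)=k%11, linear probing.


Insert 45: h=1 -> slot 1
Insert 68: h=2 -> slot 2
Insert 28: h=6 -> slot 6
Insert 47: h=3 -> slot 3
Insert 16: h=5 -> slot 5

Table: [None, 45, 68, 47, None, 16, 28, None, None, None, None]


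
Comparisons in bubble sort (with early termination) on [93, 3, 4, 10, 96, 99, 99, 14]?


Algorithm: bubble sort (with early termination)
Input: [93, 3, 4, 10, 96, 99, 99, 14]
Sorted: [3, 4, 10, 14, 93, 96, 99, 99]

25


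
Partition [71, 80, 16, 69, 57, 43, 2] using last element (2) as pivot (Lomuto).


Pivot: 2
Place pivot at 0: [2, 80, 16, 69, 57, 43, 71]

Partitioned: [2, 80, 16, 69, 57, 43, 71]


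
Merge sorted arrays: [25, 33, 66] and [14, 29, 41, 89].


Take 14 from B
Take 25 from A
Take 29 from B
Take 33 from A
Take 41 from B
Take 66 from A

Merged: [14, 25, 29, 33, 41, 66, 89]


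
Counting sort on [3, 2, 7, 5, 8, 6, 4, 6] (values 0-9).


Input: [3, 2, 7, 5, 8, 6, 4, 6]
Counts: [0, 0, 1, 1, 1, 1, 2, 1, 1, 0]

Sorted: [2, 3, 4, 5, 6, 6, 7, 8]


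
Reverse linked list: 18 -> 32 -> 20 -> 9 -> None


Step 1: curr=18, set curr.next=prev(None) | reversed so far: 18
Step 2: curr=32, set curr.next=prev(18) | reversed so far: 32 -> 18
Step 3: curr=20, set curr.next=prev(32) | reversed so far: 20 -> 32 -> 18
Step 4: curr=9, set curr.next=prev(20) | reversed so far: 9 -> 20 -> 32 -> 18

9 -> 20 -> 32 -> 18 -> None


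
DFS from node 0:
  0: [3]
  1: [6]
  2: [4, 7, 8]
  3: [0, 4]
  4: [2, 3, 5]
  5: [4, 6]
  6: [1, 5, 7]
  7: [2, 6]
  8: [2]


Visit 0, push [3]
Visit 3, push [4]
Visit 4, push [5, 2]
Visit 2, push [8, 7]
Visit 7, push [6]
Visit 6, push [5, 1]
Visit 1, push []
Visit 5, push []
Visit 8, push []

DFS order: [0, 3, 4, 2, 7, 6, 1, 5, 8]


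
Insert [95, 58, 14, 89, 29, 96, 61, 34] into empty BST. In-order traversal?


Insert 95: root
Insert 58: L from 95
Insert 14: L from 95 -> L from 58
Insert 89: L from 95 -> R from 58
Insert 29: L from 95 -> L from 58 -> R from 14
Insert 96: R from 95
Insert 61: L from 95 -> R from 58 -> L from 89
Insert 34: L from 95 -> L from 58 -> R from 14 -> R from 29

In-order: [14, 29, 34, 58, 61, 89, 95, 96]


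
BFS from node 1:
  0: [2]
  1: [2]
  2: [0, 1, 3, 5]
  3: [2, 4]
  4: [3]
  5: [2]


Visit 1, enqueue [2]
Visit 2, enqueue [0, 3, 5]
Visit 0, enqueue []
Visit 3, enqueue [4]
Visit 5, enqueue []
Visit 4, enqueue []

BFS order: [1, 2, 0, 3, 5, 4]


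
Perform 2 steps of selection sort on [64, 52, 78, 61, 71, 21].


Initial: [64, 52, 78, 61, 71, 21]
Step 1: min=21 at 5
  Swap: [21, 52, 78, 61, 71, 64]
Step 2: min=52 at 1
  Swap: [21, 52, 78, 61, 71, 64]

After 2 steps: [21, 52, 78, 61, 71, 64]


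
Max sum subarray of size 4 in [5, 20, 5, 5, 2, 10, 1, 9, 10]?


[0:4]: 35
[1:5]: 32
[2:6]: 22
[3:7]: 18
[4:8]: 22
[5:9]: 30

Max: 35 at [0:4]


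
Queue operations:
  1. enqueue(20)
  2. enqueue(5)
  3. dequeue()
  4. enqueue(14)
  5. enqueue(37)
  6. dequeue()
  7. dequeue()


enqueue(20) -> [20]
enqueue(5) -> [20, 5]
dequeue()->20, [5]
enqueue(14) -> [5, 14]
enqueue(37) -> [5, 14, 37]
dequeue()->5, [14, 37]
dequeue()->14, [37]

Final queue: [37]


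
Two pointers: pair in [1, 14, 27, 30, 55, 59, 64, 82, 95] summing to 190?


lo=0(1)+hi=8(95)=96
lo=1(14)+hi=8(95)=109
lo=2(27)+hi=8(95)=122
lo=3(30)+hi=8(95)=125
lo=4(55)+hi=8(95)=150
lo=5(59)+hi=8(95)=154
lo=6(64)+hi=8(95)=159
lo=7(82)+hi=8(95)=177

No pair found


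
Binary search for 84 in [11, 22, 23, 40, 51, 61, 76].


Step 1: lo=0, hi=6, mid=3, val=40
Step 2: lo=4, hi=6, mid=5, val=61
Step 3: lo=6, hi=6, mid=6, val=76

Not found


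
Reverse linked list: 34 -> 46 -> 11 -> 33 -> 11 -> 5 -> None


Step 1: curr=34, set curr.next=prev(None) | reversed so far: 34
Step 2: curr=46, set curr.next=prev(34) | reversed so far: 46 -> 34
Step 3: curr=11, set curr.next=prev(46) | reversed so far: 11 -> 46 -> 34
Step 4: curr=33, set curr.next=prev(11) | reversed so far: 33 -> 11 -> 46 -> 34
Step 5: curr=11, set curr.next=prev(33) | reversed so far: 11 -> 33 -> 11 -> 46 -> 34
Step 6: curr=5, set curr.next=prev(11) | reversed so far: 5 -> 11 -> 33 -> 11 -> 46 -> 34

5 -> 11 -> 33 -> 11 -> 46 -> 34 -> None
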